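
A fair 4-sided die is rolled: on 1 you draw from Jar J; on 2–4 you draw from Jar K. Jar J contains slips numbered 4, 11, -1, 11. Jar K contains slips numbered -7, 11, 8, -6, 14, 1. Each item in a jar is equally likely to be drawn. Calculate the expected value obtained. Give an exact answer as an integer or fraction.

67/16

E[X | Jar J] = (4 + 11 − 1 + 11)/4 = 25/4
E[X | Jar K] = (-7 + 11 + 8 − 6 + 14 + 1)/6 = 7/2
E[X] = (1/4)·25/4 + (3/4)·7/2 = 67/16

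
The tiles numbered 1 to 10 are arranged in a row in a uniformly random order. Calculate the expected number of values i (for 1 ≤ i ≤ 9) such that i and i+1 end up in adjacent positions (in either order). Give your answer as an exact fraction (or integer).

9/5

For each i ∈ {1,…,9}, let Xᵢ = 1 if i and i+1 are adjacent. P(Xᵢ=1) = 2·(10−1)!/10! = 2/10.
By linearity, E[ΣXᵢ] = (9)·(2/10) = 9/5.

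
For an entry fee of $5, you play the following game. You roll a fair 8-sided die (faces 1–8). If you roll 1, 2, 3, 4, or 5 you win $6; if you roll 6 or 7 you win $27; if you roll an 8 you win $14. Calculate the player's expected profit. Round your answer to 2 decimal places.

E[payout] = (5/8)·6 + (1/8)·14 + (1/4)·27 = 49/4
Expected profit = 49/4 − 5 = 29/4 ≈ $7.25

$7.25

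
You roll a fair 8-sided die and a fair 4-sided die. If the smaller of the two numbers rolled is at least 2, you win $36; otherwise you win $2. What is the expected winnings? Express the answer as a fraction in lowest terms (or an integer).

389/16 dollars

E[payout] = (11/32)·2 + (21/32)·36 = 389/16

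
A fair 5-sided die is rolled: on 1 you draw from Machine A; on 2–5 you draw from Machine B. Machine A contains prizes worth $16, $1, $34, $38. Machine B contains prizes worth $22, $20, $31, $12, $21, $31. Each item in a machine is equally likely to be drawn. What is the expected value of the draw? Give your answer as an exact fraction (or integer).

1363/60 dollars

E[X | Machine A] = (16 + 1 + 34 + 38)/4 = 89/4
E[X | Machine B] = (22 + 20 + 31 + 12 + 21 + 31)/6 = 137/6
E[X] = (1/5)·89/4 + (4/5)·137/6 = 1363/60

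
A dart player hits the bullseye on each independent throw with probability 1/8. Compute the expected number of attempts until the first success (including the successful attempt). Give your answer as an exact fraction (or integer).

8

For a geometric distribution, E[trials] = 1/p = 1/(1/8) = 8.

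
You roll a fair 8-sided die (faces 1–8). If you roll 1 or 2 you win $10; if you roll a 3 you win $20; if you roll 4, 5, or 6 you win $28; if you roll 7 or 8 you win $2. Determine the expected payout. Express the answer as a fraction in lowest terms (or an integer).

E[payout] = (1/4)·2 + (1/4)·10 + (1/8)·20 + (3/8)·28 = 16

$16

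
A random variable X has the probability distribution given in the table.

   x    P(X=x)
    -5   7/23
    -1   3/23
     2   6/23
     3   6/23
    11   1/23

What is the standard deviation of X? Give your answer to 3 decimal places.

E[X] = 3/23, E[X²] = 377/23
Var(X) = E[X²] − (E[X])² = 377/23 − 9/529 = 8662/529
SD(X) = √(8662/529) ≈ 4.047

4.047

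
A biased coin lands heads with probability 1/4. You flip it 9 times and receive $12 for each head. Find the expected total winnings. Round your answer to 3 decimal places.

$27.000

E[#heads] = 9·1/4 = 9/4 (linearity over flips).
E[winnings] = 12·9/4 = 27.
≈ 27.000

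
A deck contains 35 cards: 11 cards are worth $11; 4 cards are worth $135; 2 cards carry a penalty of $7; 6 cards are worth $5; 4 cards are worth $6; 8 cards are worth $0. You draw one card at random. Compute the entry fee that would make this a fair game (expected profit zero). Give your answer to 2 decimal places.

E[payout] = (11/35)·11 + (4/35)·135 + (2/35)·(-7) + (6/35)·5 + (4/35)·6 + (8/35)·0 = 701/35
Fair fee = E[payout] = 701/35 ≈ $20.03

$20.03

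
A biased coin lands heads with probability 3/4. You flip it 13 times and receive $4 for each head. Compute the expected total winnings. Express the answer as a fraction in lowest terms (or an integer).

E[#heads] = 13·3/4 = 39/4 (linearity over flips).
E[winnings] = 4·39/4 = 39.

$39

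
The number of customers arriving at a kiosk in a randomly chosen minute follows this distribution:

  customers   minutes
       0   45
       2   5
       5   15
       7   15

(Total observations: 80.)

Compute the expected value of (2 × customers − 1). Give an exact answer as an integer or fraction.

Total = 80, so P(customers=0) = 45/80, etc.
E[2x-1] = (9/16)·(-1) + (1/16)·3 + (3/16)·9 + (3/16)·13
     = 15/4

15/4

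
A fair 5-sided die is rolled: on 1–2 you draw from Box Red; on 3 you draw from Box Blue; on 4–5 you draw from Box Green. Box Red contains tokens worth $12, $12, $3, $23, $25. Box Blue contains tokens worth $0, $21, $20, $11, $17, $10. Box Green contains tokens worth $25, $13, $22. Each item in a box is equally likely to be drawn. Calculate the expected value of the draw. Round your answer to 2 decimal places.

$16.63

E[X | Box Red] = (12 + 12 + 3 + 23 + 25)/5 = 15
E[X | Box Blue] = (0 + 21 + 20 + 11 + 17 + 10)/6 = 79/6
E[X | Box Green] = (25 + 13 + 22)/3 = 20
E[X] = (2/5)·15 + (1/5)·79/6 + (2/5)·20 = 499/30 ≈ 16.63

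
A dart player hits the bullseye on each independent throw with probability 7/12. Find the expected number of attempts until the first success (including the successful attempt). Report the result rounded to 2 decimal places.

1.71

For a geometric distribution, E[trials] = 1/p = 1/(7/12) = 12/7.
≈ 1.71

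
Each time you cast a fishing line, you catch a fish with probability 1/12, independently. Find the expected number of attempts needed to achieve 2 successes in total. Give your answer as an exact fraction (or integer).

By linearity (sum of 2 independent geometric waits), E[trials] = 2/p = 2/(1/12) = 24.

24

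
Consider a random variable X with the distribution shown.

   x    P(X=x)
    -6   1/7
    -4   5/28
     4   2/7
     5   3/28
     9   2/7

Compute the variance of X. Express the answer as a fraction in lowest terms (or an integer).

24475/784

E[X] = (1/7)·(-6) + (5/28)·(-4) + (2/7)·4 + (3/28)·5 + (2/7)·9 = 75/28
E[X²] = (1/7)·36 + (5/28)·16 + (2/7)·16 + (3/28)·25 + (2/7)·81 = 1075/28
Var(X) = 1075/28 − (75/28)² = 24475/784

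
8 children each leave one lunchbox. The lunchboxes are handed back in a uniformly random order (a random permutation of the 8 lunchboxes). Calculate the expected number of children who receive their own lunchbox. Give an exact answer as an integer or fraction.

1

Let Xᵢ = 1 if person i gets their own lunchbox. For each i, P(Xᵢ=1) = 1/8.
By linearity of expectation, E[X₁+…+X_8] = 8·(1/8) = 1.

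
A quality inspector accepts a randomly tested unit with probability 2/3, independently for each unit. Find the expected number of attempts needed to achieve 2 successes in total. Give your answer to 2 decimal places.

3.00

By linearity (sum of 2 independent geometric waits), E[trials] = 2/p = 2/(2/3) = 3.
≈ 3.00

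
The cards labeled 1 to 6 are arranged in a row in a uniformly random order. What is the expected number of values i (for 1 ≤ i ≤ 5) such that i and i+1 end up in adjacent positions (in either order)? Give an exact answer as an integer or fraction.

For each i ∈ {1,…,5}, let Xᵢ = 1 if i and i+1 are adjacent. P(Xᵢ=1) = 2·(6−1)!/6! = 2/6.
By linearity, E[ΣXᵢ] = (5)·(2/6) = 5/3.

5/3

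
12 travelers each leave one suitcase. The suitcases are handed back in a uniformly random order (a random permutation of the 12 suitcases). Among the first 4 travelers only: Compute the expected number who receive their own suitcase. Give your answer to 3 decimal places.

0.333

Let Xᵢ = 1 if person i gets their own suitcase. For each i, P(Xᵢ=1) = 1/12.
By linearity of expectation, E[X₁+…+X_4] = 4·(1/12) = 1/3.
≈ 0.333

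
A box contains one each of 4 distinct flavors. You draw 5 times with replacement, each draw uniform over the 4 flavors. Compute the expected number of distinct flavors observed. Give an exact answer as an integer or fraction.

781/256

Let Xⱼ=1 if type j appears at least once. P(Xⱼ=1) = 1 − ((4−1)/4)^5 = 781/1024.
E[#distinct] = 4·781/1024 = 781/256.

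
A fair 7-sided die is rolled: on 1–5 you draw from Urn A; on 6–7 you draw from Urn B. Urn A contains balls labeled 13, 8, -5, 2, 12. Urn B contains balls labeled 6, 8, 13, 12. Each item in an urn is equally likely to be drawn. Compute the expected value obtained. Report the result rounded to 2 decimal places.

E[X | Urn A] = (13 + 8 − 5 + 2 + 12)/5 = 6
E[X | Urn B] = (6 + 8 + 13 + 12)/4 = 39/4
E[X] = (5/7)·6 + (2/7)·39/4 = 99/14 ≈ 7.07

7.07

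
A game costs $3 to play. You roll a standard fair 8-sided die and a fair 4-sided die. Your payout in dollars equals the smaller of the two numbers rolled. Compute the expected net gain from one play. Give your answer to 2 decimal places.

Distribution of the smaller of the two numbers rolled: 1 w.p. 11/32, 2 w.p. 9/32, 3 w.p. 7/32, 4 w.p. 5/32
E[payout] = (11/32)·1 + (9/32)·2 + (7/32)·3 + (5/32)·4 = 35/16
Expected profit = 35/16 − 3 = -13/16 ≈ -$0.81

-$0.81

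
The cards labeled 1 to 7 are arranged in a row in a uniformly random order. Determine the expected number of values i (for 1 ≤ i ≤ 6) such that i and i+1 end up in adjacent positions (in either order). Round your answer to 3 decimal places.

1.714

For each i ∈ {1,…,6}, let Xᵢ = 1 if i and i+1 are adjacent. P(Xᵢ=1) = 2·(7−1)!/7! = 2/7.
By linearity, E[ΣXᵢ] = (6)·(2/7) = 12/7.
≈ 1.714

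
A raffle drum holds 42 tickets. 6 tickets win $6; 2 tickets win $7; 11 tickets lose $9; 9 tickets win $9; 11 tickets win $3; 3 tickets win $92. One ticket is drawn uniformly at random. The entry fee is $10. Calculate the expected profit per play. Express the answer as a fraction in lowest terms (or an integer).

E[payout] = (6/42)·6 + (2/42)·7 + (11/42)·(-9) + (9/42)·9 + (11/42)·3 + (3/42)·92 = 341/42
Expected profit = 341/42 − 10 = -79/42

-79/42 dollars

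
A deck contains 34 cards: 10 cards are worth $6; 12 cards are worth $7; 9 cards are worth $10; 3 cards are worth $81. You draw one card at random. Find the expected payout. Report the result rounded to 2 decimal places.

$14.03

E[payout] = (10/34)·6 + (12/34)·7 + (9/34)·10 + (3/34)·81 = 477/34
≈ $14.03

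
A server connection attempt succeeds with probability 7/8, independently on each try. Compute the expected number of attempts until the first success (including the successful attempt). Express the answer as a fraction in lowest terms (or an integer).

For a geometric distribution, E[trials] = 1/p = 1/(7/8) = 8/7.

8/7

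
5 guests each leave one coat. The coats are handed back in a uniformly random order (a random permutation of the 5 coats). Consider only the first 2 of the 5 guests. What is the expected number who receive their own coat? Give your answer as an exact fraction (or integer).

2/5

Let Xᵢ = 1 if person i gets their own coat. For each i, P(Xᵢ=1) = 1/5.
By linearity of expectation, E[X₁+…+X_2] = 2·(1/5) = 2/5.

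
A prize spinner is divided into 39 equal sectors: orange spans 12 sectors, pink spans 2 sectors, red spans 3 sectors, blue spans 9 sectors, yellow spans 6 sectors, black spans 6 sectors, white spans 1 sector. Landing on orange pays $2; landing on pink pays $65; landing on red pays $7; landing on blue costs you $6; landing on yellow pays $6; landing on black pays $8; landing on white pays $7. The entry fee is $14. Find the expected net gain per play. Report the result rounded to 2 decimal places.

E[payout] = (12/39)·2 + (2/39)·65 + (3/39)·7 + (9/39)·(-6) + (6/39)·6 + (6/39)·8 + (1/39)·7 = 212/39
Expected profit = 212/39 − 14 = -334/39 ≈ -$8.56

-$8.56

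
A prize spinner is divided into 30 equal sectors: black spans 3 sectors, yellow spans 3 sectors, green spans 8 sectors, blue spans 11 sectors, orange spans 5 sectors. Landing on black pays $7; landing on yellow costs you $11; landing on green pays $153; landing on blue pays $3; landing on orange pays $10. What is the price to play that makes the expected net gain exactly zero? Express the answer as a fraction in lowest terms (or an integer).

E[payout] = (3/30)·7 + (3/30)·(-11) + (8/30)·153 + (11/30)·3 + (5/30)·10 = 259/6
Fair fee = E[payout] = 259/6

259/6 dollars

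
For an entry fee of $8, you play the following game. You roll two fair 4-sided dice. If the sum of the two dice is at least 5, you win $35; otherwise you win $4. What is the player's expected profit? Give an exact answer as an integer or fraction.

E[payout] = (3/8)·4 + (5/8)·35 = 187/8
Expected profit = 187/8 − 8 = 123/8

123/8 dollars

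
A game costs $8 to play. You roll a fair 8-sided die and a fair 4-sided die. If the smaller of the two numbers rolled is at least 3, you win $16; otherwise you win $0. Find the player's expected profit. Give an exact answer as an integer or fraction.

E[payout] = (5/8)·0 + (3/8)·16 = 6
Expected profit = 6 − 8 = -2

-$2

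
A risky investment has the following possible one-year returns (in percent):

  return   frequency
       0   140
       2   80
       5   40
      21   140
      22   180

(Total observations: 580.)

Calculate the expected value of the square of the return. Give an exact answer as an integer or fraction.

7509/29

Total = 580, so P(return=0) = 140/580, etc.
E[X²] = (7/29)·0 + (4/29)·4 + (2/29)·25 + (7/29)·441 + (9/29)·484
     = 7509/29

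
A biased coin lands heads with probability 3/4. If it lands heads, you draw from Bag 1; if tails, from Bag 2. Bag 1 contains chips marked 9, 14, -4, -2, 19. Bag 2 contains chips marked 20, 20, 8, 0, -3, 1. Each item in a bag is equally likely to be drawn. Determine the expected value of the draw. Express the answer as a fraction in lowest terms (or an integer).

439/60

E[X | Bag 1] = (9 + 14 − 4 − 2 + 19)/5 = 36/5
E[X | Bag 2] = (20 + 20 + 8 + 0 − 3 + 1)/6 = 23/3
E[X] = (3/4)·36/5 + (1/4)·23/3 = 439/60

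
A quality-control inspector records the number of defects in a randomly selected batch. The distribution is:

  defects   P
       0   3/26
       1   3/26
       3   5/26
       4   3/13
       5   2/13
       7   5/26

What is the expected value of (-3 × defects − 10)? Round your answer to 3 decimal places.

E[-3x-10] = (3/26)·(-10) + (3/26)·(-13) + (5/26)·(-19) + (3/13)·(-22) + (2/13)·(-25) + (5/26)·(-31)
     = -551/26 ≈ -21.192

-21.192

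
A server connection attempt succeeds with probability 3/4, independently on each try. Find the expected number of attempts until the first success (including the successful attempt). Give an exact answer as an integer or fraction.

For a geometric distribution, E[trials] = 1/p = 1/(3/4) = 4/3.

4/3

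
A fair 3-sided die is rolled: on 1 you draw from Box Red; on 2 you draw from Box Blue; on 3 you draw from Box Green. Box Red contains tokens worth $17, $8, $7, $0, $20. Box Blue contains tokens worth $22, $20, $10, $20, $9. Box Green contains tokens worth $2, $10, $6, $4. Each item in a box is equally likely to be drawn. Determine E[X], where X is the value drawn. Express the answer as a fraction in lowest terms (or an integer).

E[X | Box Red] = (17 + 8 + 7 + 0 + 20)/5 = 52/5
E[X | Box Blue] = (22 + 20 + 10 + 20 + 9)/5 = 81/5
E[X | Box Green] = (2 + 10 + 6 + 4)/4 = 11/2
E[X] = (1/3)·52/5 + (1/3)·81/5 + (1/3)·11/2 = 107/10

107/10 dollars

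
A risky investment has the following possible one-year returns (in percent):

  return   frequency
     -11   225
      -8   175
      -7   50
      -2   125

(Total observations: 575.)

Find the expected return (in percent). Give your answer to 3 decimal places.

Total = 575, so P(return=-11) = 225/575, etc.
E[X] = (9/23)·(-11) + (7/23)·(-8) + (2/23)·(-7) + (5/23)·(-2)
     = -179/23 ≈ -7.783

-7.783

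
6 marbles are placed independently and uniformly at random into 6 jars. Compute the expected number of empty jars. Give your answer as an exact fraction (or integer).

Let Xⱼ=1 if jar j is empty. P(Xⱼ=1) = ((6-1)/6)^6 = 15625/46656.
By linearity, E[#empty] = 6·15625/46656 = 15625/7776.

15625/7776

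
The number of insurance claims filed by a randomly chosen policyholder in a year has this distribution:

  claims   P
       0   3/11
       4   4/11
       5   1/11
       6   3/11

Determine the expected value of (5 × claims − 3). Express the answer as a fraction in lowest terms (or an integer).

162/11

E[5x-3] = (3/11)·(-3) + (4/11)·17 + (1/11)·22 + (3/11)·27
     = 162/11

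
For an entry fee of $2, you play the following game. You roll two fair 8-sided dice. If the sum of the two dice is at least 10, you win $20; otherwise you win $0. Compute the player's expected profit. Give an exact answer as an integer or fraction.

27/4 dollars

E[payout] = (9/16)·0 + (7/16)·20 = 35/4
Expected profit = 35/4 − 2 = 27/4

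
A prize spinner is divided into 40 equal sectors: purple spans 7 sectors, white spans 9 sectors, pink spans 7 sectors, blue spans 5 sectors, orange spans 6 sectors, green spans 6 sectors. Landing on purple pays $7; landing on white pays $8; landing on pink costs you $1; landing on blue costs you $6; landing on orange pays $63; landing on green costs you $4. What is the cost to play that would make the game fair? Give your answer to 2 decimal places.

E[payout] = (7/40)·7 + (9/40)·8 + (7/40)·(-1) + (5/40)·(-6) + (6/40)·63 + (6/40)·(-4) = 219/20
Fair fee = E[payout] = 219/20 ≈ $10.95

$10.95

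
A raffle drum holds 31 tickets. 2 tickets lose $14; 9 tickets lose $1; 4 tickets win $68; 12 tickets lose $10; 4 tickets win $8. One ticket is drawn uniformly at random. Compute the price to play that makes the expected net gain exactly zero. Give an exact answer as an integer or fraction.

E[payout] = (2/31)·(-14) + (9/31)·(-1) + (4/31)·68 + (12/31)·(-10) + (4/31)·8 = 147/31
Fair fee = E[payout] = 147/31

147/31 dollars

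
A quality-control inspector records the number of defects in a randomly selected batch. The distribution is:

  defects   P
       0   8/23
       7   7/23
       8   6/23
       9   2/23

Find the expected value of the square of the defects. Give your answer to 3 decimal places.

E[X²] = (8/23)·0 + (7/23)·49 + (6/23)·64 + (2/23)·81
     = 889/23 ≈ 38.652

38.652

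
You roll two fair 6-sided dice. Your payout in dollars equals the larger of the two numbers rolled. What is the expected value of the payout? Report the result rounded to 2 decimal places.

Distribution of the larger of the two numbers rolled: 1 w.p. 1/36, 2 w.p. 1/12, 3 w.p. 5/36, 4 w.p. 7/36, 5 w.p. 1/4, 6 w.p. 11/36
E[payout] = (1/36)·1 + (1/12)·2 + (5/36)·3 + (7/36)·4 + (1/4)·5 + (11/36)·6 = 161/36
≈ $4.47

$4.47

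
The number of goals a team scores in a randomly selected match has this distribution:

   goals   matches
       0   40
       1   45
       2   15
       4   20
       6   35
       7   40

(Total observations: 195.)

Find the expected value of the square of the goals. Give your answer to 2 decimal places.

Total = 195, so P(goals=0) = 40/195, etc.
E[X²] = (8/39)·0 + (3/13)·1 + (1/13)·4 + (4/39)·16 + (7/39)·36 + (8/39)·49
     = 243/13 ≈ 18.69

18.69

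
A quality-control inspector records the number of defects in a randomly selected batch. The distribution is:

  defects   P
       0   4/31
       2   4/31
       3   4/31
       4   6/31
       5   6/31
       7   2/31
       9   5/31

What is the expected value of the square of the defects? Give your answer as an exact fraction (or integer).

801/31

E[X²] = (4/31)·0 + (4/31)·4 + (4/31)·9 + (6/31)·16 + (6/31)·25 + (2/31)·49 + (5/31)·81
     = 801/31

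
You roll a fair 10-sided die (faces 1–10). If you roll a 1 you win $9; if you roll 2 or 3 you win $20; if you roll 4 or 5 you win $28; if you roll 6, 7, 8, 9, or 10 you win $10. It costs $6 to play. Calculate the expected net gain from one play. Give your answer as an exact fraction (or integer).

E[payout] = (1/10)·9 + (1/2)·10 + (1/5)·20 + (1/5)·28 = 31/2
Expected profit = 31/2 − 6 = 19/2

19/2 dollars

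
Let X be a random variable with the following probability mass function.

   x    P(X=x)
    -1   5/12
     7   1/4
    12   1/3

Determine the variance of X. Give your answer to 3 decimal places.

32.222

E[X] = (5/12)·(-1) + (1/4)·7 + (1/3)·12 = 16/3
E[X²] = (5/12)·1 + (1/4)·49 + (1/3)·144 = 182/3
Var(X) = 182/3 − (16/3)² = 290/9 ≈ 32.222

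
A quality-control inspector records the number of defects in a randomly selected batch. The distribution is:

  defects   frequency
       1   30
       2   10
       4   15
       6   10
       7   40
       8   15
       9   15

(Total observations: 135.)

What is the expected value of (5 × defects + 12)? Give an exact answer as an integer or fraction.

343/9

Total = 135, so P(defects=1) = 30/135, etc.
E[5x+12] = (2/9)·17 + (2/27)·22 + (1/9)·32 + (2/27)·42 + (8/27)·47 + (1/9)·52 + (1/9)·57
     = 343/9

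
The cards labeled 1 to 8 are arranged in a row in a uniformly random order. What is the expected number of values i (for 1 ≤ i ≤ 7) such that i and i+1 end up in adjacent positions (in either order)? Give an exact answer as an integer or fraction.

7/4

For each i ∈ {1,…,7}, let Xᵢ = 1 if i and i+1 are adjacent. P(Xᵢ=1) = 2·(8−1)!/8! = 2/8.
By linearity, E[ΣXᵢ] = (7)·(2/8) = 7/4.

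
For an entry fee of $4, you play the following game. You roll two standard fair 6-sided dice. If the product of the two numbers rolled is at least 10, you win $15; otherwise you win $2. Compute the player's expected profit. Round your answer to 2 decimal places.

E[payout] = (17/36)·2 + (19/36)·15 = 319/36
Expected profit = 319/36 − 4 = 175/36 ≈ $4.86

$4.86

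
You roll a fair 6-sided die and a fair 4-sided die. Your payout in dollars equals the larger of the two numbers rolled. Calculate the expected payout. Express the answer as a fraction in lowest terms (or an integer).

47/12 dollars

Distribution of the larger of the two numbers rolled: 1 w.p. 1/24, 2 w.p. 1/8, 3 w.p. 5/24, 4 w.p. 7/24, 5 w.p. 1/6, 6 w.p. 1/6
E[payout] = (1/24)·1 + (1/8)·2 + (5/24)·3 + (7/24)·4 + (1/6)·5 + (1/6)·6 = 47/12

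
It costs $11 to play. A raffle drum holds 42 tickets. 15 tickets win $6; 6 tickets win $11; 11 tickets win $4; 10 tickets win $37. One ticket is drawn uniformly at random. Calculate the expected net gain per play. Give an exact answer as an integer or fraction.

18/7 dollars

E[payout] = (15/42)·6 + (6/42)·11 + (11/42)·4 + (10/42)·37 = 95/7
Expected profit = 95/7 − 11 = 18/7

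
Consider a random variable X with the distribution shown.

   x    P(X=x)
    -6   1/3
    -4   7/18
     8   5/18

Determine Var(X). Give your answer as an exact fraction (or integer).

308/9

E[X] = (1/3)·(-6) + (7/18)·(-4) + (5/18)·8 = -4/3
E[X²] = (1/3)·36 + (7/18)·16 + (5/18)·64 = 36
Var(X) = 36 − (-4/3)² = 308/9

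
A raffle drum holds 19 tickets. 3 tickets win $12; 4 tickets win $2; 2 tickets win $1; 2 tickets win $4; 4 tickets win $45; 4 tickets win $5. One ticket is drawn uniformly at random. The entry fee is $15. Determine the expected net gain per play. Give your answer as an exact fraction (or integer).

E[payout] = (3/19)·12 + (4/19)·2 + (2/19)·1 + (2/19)·4 + (4/19)·45 + (4/19)·5 = 254/19
Expected profit = 254/19 − 15 = -31/19

-31/19 dollars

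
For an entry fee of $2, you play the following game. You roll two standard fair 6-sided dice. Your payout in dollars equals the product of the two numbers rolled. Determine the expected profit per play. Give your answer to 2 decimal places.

Distribution of the product of the two numbers rolled: 1 w.p. 1/36, 2 w.p. 1/18, 3 w.p. 1/18, 4 w.p. 1/12, 5 w.p. 1/18, 6 w.p. 1/9, …
E[payout] = (1/36)·1 + (1/18)·2 + (1/18)·3 + (1/12)·4 + (1/18)·5 + (1/9)·6 + (1/18)·8 + (1/36)·9 + (1/18)·10 + (1/9)·12 + (1/18)·15 + (1/36)·16 + (1/18)·18 + (1/18)·20 + (1/18)·24 + (1/36)·25 + (1/18)·30 + (1/36)·36 = 49/4
Expected profit = 49/4 − 2 = 41/4 ≈ $10.25

$10.25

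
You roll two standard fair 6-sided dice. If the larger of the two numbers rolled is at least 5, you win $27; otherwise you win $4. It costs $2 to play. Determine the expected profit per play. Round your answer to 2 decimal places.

$14.78

E[payout] = (4/9)·4 + (5/9)·27 = 151/9
Expected profit = 151/9 − 2 = 133/9 ≈ $14.78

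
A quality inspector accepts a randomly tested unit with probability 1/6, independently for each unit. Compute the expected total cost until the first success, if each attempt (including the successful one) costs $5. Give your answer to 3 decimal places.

$30.000

E[#attempts] = 1/p = 6; E[cost] = 5·6 = 30.
≈ 30.000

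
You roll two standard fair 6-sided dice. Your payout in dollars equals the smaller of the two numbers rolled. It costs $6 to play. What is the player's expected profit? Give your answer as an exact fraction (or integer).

-125/36 dollars

Distribution of the smaller of the two numbers rolled: 1 w.p. 11/36, 2 w.p. 1/4, 3 w.p. 7/36, 4 w.p. 5/36, 5 w.p. 1/12, 6 w.p. 1/36
E[payout] = (11/36)·1 + (1/4)·2 + (7/36)·3 + (5/36)·4 + (1/12)·5 + (1/36)·6 = 91/36
Expected profit = 91/36 − 6 = -125/36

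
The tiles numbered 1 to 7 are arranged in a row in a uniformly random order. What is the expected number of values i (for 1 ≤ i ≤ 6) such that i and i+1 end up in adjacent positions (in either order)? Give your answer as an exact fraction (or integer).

12/7

For each i ∈ {1,…,6}, let Xᵢ = 1 if i and i+1 are adjacent. P(Xᵢ=1) = 2·(7−1)!/7! = 2/7.
By linearity, E[ΣXᵢ] = (6)·(2/7) = 12/7.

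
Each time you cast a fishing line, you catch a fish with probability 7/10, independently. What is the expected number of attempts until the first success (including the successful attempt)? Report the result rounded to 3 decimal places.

1.429

For a geometric distribution, E[trials] = 1/p = 1/(7/10) = 10/7.
≈ 1.429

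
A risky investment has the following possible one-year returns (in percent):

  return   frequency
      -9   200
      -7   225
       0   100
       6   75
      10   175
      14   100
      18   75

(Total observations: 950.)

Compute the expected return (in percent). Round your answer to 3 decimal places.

1.658

Total = 950, so P(return=-9) = 200/950, etc.
E[X] = (4/19)·(-9) + (9/38)·(-7) + (2/19)·0 + (3/38)·6 + (7/38)·10 + (2/19)·14 + (3/38)·18
     = 63/38 ≈ 1.658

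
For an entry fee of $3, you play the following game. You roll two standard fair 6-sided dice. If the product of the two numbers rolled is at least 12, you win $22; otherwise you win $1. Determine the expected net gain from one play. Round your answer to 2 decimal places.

E[payout] = (19/36)·1 + (17/36)·22 = 131/12
Expected profit = 131/12 − 3 = 95/12 ≈ $7.92

$7.92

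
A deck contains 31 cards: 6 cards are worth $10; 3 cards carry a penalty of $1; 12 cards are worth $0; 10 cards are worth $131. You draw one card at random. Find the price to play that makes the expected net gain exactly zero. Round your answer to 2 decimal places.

$44.10

E[payout] = (6/31)·10 + (3/31)·(-1) + (12/31)·0 + (10/31)·131 = 1367/31
Fair fee = E[payout] = 1367/31 ≈ $44.10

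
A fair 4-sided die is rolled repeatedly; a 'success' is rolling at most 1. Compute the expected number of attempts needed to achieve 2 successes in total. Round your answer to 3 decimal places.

By linearity (sum of 2 independent geometric waits), E[trials] = 2/p = 2/(1/4) = 8.
≈ 8.000

8.000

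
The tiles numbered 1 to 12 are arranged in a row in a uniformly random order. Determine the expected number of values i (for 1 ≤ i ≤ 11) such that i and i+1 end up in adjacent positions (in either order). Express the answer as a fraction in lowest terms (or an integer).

11/6

For each i ∈ {1,…,11}, let Xᵢ = 1 if i and i+1 are adjacent. P(Xᵢ=1) = 2·(12−1)!/12! = 2/12.
By linearity, E[ΣXᵢ] = (11)·(2/12) = 11/6.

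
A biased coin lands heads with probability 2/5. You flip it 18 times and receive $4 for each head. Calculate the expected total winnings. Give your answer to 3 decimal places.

$28.800

E[#heads] = 18·2/5 = 36/5 (linearity over flips).
E[winnings] = 4·36/5 = 144/5.
≈ 28.800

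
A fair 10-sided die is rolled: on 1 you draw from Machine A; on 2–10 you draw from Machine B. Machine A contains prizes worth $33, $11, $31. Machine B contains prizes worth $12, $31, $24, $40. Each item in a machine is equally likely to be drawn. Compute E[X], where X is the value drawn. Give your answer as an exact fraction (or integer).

E[X | Machine A] = (33 + 11 + 31)/3 = 25
E[X | Machine B] = (12 + 31 + 24 + 40)/4 = 107/4
E[X] = (1/10)·25 + (9/10)·107/4 = 1063/40

1063/40 dollars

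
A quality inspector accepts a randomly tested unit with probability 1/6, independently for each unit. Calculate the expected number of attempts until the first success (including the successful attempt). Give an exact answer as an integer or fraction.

For a geometric distribution, E[trials] = 1/p = 1/(1/6) = 6.

6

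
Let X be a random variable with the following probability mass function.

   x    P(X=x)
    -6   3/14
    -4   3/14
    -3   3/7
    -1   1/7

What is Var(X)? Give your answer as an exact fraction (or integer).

E[X] = (3/14)·(-6) + (3/14)·(-4) + (3/7)·(-3) + (1/7)·(-1) = -25/7
E[X²] = (3/14)·36 + (3/14)·16 + (3/7)·9 + (1/7)·1 = 106/7
Var(X) = 106/7 − (-25/7)² = 117/49

117/49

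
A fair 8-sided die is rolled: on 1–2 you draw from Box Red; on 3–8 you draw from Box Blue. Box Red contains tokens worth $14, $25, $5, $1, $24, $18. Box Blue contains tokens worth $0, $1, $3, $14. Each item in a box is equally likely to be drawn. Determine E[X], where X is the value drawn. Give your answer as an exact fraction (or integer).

$7

E[X | Box Red] = (14 + 25 + 5 + 1 + 24 + 18)/6 = 29/2
E[X | Box Blue] = (0 + 1 + 3 + 14)/4 = 9/2
E[X] = (1/4)·29/2 + (3/4)·9/2 = 7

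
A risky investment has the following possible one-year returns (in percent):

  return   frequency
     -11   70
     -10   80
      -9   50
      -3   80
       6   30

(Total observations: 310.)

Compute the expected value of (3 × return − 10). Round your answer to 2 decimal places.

Total = 310, so P(return=-11) = 70/310, etc.
E[3x-10] = (7/31)·(-43) + (8/31)·(-40) + (5/31)·(-37) + (8/31)·(-19) + (3/31)·8
     = -934/31 ≈ -30.13

-30.13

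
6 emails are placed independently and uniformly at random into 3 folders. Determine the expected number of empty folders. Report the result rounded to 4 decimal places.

Let Xⱼ=1 if folder j is empty. P(Xⱼ=1) = ((3-1)/3)^6 = 64/729.
By linearity, E[#empty] = 3·64/729 = 64/243.
≈ 0.2634

0.2634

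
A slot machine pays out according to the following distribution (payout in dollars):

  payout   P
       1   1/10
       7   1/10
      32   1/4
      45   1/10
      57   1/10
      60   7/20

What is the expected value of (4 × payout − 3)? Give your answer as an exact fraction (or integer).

157

E[4x-3] = (1/10)·1 + (1/10)·25 + (1/4)·125 + (1/10)·177 + (1/10)·225 + (7/20)·237
     = 157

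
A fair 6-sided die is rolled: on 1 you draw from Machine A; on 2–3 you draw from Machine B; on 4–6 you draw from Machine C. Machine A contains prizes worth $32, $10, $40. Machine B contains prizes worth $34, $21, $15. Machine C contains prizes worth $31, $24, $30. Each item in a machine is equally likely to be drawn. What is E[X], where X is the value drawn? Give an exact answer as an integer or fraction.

E[X | Machine A] = (32 + 10 + 40)/3 = 82/3
E[X | Machine B] = (34 + 21 + 15)/3 = 70/3
E[X | Machine C] = (31 + 24 + 30)/3 = 85/3
E[X] = (1/6)·82/3 + (1/3)·70/3 + (1/2)·85/3 = 53/2

53/2 dollars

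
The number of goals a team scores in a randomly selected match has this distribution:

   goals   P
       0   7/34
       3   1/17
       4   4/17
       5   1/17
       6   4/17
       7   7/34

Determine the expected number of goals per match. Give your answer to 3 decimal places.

4.265

E[X] = (7/34)·0 + (1/17)·3 + (4/17)·4 + (1/17)·5 + (4/17)·6 + (7/34)·7
     = 145/34 ≈ 4.265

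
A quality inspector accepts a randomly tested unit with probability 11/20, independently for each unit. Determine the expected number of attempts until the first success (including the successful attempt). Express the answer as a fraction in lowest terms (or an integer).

For a geometric distribution, E[trials] = 1/p = 1/(11/20) = 20/11.

20/11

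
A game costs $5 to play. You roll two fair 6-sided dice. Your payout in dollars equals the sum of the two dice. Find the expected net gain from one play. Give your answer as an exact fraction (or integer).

Distribution of the sum of the two dice: 2 w.p. 1/36, 3 w.p. 1/18, 4 w.p. 1/12, 5 w.p. 1/9, 6 w.p. 5/36, 7 w.p. 1/6, …
E[payout] = (1/36)·2 + (1/18)·3 + (1/12)·4 + (1/9)·5 + (5/36)·6 + (1/6)·7 + (5/36)·8 + (1/9)·9 + (1/12)·10 + (1/18)·11 + (1/36)·12 = 7
Expected profit = 7 − 5 = 2

$2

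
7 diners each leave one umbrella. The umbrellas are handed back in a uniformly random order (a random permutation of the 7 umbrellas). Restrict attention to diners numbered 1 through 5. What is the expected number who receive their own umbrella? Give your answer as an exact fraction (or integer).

5/7

Let Xᵢ = 1 if person i gets their own umbrella. For each i, P(Xᵢ=1) = 1/7.
By linearity of expectation, E[X₁+…+X_5] = 5·(1/7) = 5/7.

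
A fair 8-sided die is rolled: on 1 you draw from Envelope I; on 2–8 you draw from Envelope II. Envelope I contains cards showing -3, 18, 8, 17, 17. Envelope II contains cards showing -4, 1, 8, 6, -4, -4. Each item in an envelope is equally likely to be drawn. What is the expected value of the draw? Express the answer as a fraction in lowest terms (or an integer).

E[X | Envelope I] = (-3 + 18 + 8 + 17 + 17)/5 = 57/5
E[X | Envelope II] = (-4 + 1 + 8 + 6 − 4 − 4)/6 = 1/2
E[X] = (1/8)·57/5 + (7/8)·1/2 = 149/80

149/80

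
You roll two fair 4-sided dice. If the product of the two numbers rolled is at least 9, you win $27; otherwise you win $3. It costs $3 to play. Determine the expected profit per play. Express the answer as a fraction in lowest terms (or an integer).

E[payout] = (3/4)·3 + (1/4)·27 = 9
Expected profit = 9 − 3 = 6

$6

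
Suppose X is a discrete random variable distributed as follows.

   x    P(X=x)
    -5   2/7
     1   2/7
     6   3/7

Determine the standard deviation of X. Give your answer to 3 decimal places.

4.562

E[X] = 10/7, E[X²] = 160/7
Var(X) = E[X²] − (E[X])² = 160/7 − 100/49 = 1020/49
SD(X) = √(1020/49) ≈ 4.562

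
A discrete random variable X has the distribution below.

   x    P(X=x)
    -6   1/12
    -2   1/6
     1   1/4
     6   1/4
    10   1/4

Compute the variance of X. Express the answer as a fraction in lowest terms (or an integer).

3779/144

E[X] = (1/12)·(-6) + (1/6)·(-2) + (1/4)·1 + (1/4)·6 + (1/4)·10 = 41/12
E[X²] = (1/12)·36 + (1/6)·4 + (1/4)·1 + (1/4)·36 + (1/4)·100 = 455/12
Var(X) = 455/12 − (41/12)² = 3779/144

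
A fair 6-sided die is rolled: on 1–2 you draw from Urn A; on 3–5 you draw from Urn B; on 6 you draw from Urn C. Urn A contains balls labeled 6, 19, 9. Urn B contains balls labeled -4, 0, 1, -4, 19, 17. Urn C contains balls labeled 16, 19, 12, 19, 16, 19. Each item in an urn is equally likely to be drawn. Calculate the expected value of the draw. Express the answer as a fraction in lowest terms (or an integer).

9

E[X | Urn A] = (6 + 19 + 9)/3 = 34/3
E[X | Urn B] = (-4 + 0 + 1 − 4 + 19 + 17)/6 = 29/6
E[X | Urn C] = (16 + 19 + 12 + 19 + 16 + 19)/6 = 101/6
E[X] = (1/3)·34/3 + (1/2)·29/6 + (1/6)·101/6 = 9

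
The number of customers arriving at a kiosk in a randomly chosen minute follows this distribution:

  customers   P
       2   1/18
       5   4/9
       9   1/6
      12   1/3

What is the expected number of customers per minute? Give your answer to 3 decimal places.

E[X] = (1/18)·2 + (4/9)·5 + (1/6)·9 + (1/3)·12
     = 47/6 ≈ 7.833

7.833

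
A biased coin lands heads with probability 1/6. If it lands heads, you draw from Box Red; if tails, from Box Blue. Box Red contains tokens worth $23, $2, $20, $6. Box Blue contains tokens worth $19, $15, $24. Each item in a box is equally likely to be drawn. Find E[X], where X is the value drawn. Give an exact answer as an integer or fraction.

E[X | Box Red] = (23 + 2 + 20 + 6)/4 = 51/4
E[X | Box Blue] = (19 + 15 + 24)/3 = 58/3
E[X] = (1/6)·51/4 + (5/6)·58/3 = 1313/72

1313/72 dollars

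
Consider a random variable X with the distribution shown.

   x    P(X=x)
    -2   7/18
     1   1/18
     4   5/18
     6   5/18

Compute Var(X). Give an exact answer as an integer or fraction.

3833/324

E[X] = (7/18)·(-2) + (1/18)·1 + (5/18)·4 + (5/18)·6 = 37/18
E[X²] = (7/18)·4 + (1/18)·1 + (5/18)·16 + (5/18)·36 = 289/18
Var(X) = 289/18 − (37/18)² = 3833/324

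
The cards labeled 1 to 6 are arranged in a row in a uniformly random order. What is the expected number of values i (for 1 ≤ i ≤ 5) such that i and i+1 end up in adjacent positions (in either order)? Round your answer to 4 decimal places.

1.6667

For each i ∈ {1,…,5}, let Xᵢ = 1 if i and i+1 are adjacent. P(Xᵢ=1) = 2·(6−1)!/6! = 2/6.
By linearity, E[ΣXᵢ] = (5)·(2/6) = 5/3.
≈ 1.6667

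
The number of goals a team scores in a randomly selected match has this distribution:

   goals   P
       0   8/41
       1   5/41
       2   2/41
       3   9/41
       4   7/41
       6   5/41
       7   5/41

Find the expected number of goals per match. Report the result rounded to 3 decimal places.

3.146

E[X] = (8/41)·0 + (5/41)·1 + (2/41)·2 + (9/41)·3 + (7/41)·4 + (5/41)·6 + (5/41)·7
     = 129/41 ≈ 3.146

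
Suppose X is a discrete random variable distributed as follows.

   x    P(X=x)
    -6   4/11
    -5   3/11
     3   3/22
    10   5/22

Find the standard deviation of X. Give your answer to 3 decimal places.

6.566

E[X] = -19/22, E[X²] = 965/22
Var(X) = E[X²] − (E[X])² = 965/22 − 361/484 = 20869/484
SD(X) = √(20869/484) ≈ 6.566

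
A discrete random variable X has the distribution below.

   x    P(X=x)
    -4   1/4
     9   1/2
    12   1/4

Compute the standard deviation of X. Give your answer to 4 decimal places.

6.1847

E[X] = 13/2, E[X²] = 161/2
Var(X) = E[X²] − (E[X])² = 161/2 − 169/4 = 153/4
SD(X) = √(153/4) ≈ 6.1847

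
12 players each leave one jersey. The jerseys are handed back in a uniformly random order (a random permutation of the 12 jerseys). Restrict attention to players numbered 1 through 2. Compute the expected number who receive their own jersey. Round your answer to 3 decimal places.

Let Xᵢ = 1 if person i gets their own jersey. For each i, P(Xᵢ=1) = 1/12.
By linearity of expectation, E[X₁+…+X_2] = 2·(1/12) = 1/6.
≈ 0.167

0.167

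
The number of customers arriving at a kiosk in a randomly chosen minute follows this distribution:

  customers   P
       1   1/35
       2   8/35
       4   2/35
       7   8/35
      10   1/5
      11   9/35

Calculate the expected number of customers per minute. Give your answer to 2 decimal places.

7.14

E[X] = (1/35)·1 + (8/35)·2 + (2/35)·4 + (8/35)·7 + (1/5)·10 + (9/35)·11
     = 50/7 ≈ 7.14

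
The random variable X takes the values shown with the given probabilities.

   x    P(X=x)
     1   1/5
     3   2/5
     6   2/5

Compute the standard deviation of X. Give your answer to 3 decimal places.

E[X] = 19/5, E[X²] = 91/5
Var(X) = E[X²] − (E[X])² = 91/5 − 361/25 = 94/25
SD(X) = √(94/25) ≈ 1.939

1.939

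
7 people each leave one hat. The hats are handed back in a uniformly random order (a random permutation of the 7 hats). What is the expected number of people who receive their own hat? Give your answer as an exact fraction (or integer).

1

Let Xᵢ = 1 if person i gets their own hat. For each i, P(Xᵢ=1) = 1/7.
By linearity of expectation, E[X₁+…+X_7] = 7·(1/7) = 1.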